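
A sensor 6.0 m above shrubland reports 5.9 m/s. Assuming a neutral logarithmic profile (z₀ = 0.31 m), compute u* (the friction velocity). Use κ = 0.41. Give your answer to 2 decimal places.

u* ≈ 0.82 m/s

Log law: V(z) = (u*/κ) · ln(z/z₀) ⇒ u* = κ · V / ln(z/z₀)
u* = 0.41 × 5.9 / ln(6.0/0.31) = 0.41 × 5.9 / 2.9629
   = 2.4190 / 2.9629 = 0.8164 m/s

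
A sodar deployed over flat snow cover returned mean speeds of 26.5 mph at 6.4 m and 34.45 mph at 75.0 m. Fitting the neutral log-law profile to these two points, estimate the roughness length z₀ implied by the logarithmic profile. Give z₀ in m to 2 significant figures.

Log law: V(z) ∝ ln(z/z₀). With r = V₁/V₂ = 26.5/34.45 = 0.76923,
r · ln(z₂/z₀) = ln(z₁/z₀) ⇒ ln z₀ = (ln z₁ − r·ln z₂)/(1 − r)
ln z₀ = (1.85630 − 0.76923×4.31749) / 0.23077 = -6.3477
z₀ = exp(-6.3477) = 0.001751 m

z₀ ≈ 0.0018 m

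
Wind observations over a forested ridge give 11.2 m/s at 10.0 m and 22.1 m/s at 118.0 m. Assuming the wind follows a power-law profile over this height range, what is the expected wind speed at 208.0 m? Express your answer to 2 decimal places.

First find α: α = ln(V₂/V₁)/ln(z₂/z₁) = ln(22.1/11.2)/ln(118.0/10.0) = 0.67966/2.46810 = 0.2754
Extrapolate from 118.0 m to 208.0 m: V₃ = 22.1 × (208.0/118.0)^0.2754 = 22.1 × 1.1689 = 25.8336 m/s

25.83 m/s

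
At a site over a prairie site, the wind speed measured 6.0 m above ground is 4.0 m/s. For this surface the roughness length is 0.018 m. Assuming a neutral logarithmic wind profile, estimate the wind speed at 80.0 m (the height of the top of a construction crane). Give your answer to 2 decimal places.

5.78 m/s

Log law: V(z) ∝ ln(z/z₀), so V₂/V₁ = ln(z₂/z₀) / ln(z₁/z₀).
ln(80.0/0.018) = 8.3994, ln(6.0/0.018) = 5.8091
V₂ = 4.0 × 8.3994/5.8091 = 4.0 × 1.4459 = 5.7836 m/s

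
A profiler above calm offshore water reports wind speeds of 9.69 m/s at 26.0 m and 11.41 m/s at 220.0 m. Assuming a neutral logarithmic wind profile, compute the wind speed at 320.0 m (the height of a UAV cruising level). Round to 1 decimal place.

Log law: V ∝ ln(z/z₀). From the pair, with r = V₁/V₂ = 0.84926,
ln z₀ = (ln z₁ − r·ln z₂)/(1 − r) = (3.2581 − 0.84926×5.3936)/0.15074 = -8.7729 → z₀ = 0.0001549 m
V₃ = V₁ · ln(z₃/z₀)/ln(z₁/z₀) = 9.69 × 14.5412/12.0310 = 11.7118 m/s

11.7 m/s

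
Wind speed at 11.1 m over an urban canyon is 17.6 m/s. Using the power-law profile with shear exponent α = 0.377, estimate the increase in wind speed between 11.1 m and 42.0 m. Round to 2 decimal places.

Power law: V₂ = V₁ · (z₂/z₁)^α = 17.6 × (3.7838)^0.377 = 29.0664 m/s
ΔV = 29.0664 − 17.6 = 11.4664 m/s

11.47 m/s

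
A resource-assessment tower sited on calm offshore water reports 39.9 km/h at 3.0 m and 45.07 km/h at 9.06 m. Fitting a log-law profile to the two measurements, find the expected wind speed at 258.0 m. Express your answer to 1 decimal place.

60.7 km/h

Log law: V ∝ ln(z/z₀). From the pair, with r = V₁/V₂ = 0.88529,
ln z₀ = (ln z₁ − r·ln z₂)/(1 − r) = (1.0986 − 0.88529×2.2039)/0.11471 = -7.4313 → z₀ = 0.0005924 m
V₃ = V₁ · ln(z₃/z₀)/ln(z₁/z₀) = 39.9 × 12.9843/8.5299 = 60.7359 km/h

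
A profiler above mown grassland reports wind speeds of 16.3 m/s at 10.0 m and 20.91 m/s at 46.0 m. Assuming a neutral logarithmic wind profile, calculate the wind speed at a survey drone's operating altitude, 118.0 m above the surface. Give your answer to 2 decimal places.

23.76 m/s

Log law: V ∝ ln(z/z₀). From the pair, with r = V₁/V₂ = 0.77953,
ln z₀ = (ln z₁ − r·ln z₂)/(1 − r) = (2.3026 − 0.77953×3.8286)/0.22047 = -3.0932 → z₀ = 0.04536 m
V₃ = V₁ · ln(z₃/z₀)/ln(z₁/z₀) = 16.3 × 7.8639/5.3958 = 23.7558 m/s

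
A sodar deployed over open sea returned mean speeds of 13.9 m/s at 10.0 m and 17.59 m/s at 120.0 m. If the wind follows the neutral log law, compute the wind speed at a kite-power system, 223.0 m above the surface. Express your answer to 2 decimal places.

Log law: V ∝ ln(z/z₀). From the pair, with r = V₁/V₂ = 0.79022,
ln z₀ = (ln z₁ − r·ln z₂)/(1 − r) = (2.3026 − 0.79022×4.7875)/0.20978 = -7.0579 → z₀ = 0.0008606 m
V₃ = V₁ · ln(z₃/z₀)/ln(z₁/z₀) = 13.9 × 12.4651/9.3605 = 18.5102 m/s

18.51 m/s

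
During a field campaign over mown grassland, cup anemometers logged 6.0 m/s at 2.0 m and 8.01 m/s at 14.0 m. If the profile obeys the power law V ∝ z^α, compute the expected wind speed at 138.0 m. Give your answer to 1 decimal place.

11.3 m/s

First find α: α = ln(V₂/V₁)/ln(z₂/z₁) = ln(8.01/6.0)/ln(14.0/2.0) = 0.28893/1.94591 = 0.1485
Extrapolate from 14.0 m to 138.0 m: V₃ = 8.01 × (138.0/14.0)^0.1485 = 8.01 × 1.4046 = 11.2509 m/s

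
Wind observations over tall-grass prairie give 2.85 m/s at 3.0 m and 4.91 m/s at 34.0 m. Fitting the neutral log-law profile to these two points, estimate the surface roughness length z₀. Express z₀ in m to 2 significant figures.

Log law: V(z) ∝ ln(z/z₀). With r = V₁/V₂ = 2.85/4.91 = 0.58045,
r · ln(z₂/z₀) = ln(z₁/z₀) ⇒ ln z₀ = (ln z₁ − r·ln z₂)/(1 − r)
ln z₀ = (1.09861 − 0.58045×3.52636) / 0.41955 = -2.2602
z₀ = exp(-2.2602) = 0.1043 m

z₀ ≈ 0.10 m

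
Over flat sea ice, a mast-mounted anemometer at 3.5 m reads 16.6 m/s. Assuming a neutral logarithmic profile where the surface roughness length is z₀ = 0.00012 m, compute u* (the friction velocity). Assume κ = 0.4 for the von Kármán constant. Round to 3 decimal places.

u* ≈ 0.646 m/s

Log law: V(z) = (u*/κ) · ln(z/z₀) ⇒ u* = κ · V / ln(z/z₀)
u* = 0.4 × 16.6 / ln(3.5/0.00012) = 0.4 × 16.6 / 10.2808
   = 6.6400 / 10.2808 = 0.6459 m/s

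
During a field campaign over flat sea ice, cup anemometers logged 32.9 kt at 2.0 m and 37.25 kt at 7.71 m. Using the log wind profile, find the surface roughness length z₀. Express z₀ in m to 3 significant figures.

Log law: V(z) ∝ ln(z/z₀). With r = V₁/V₂ = 32.9/37.25 = 0.88322,
r · ln(z₂/z₀) = ln(z₁/z₀) ⇒ ln z₀ = (ln z₁ − r·ln z₂)/(1 − r)
ln z₀ = (0.69315 − 0.88322×2.04252) / 0.11678 = -9.5124
z₀ = exp(-9.5124) = 0.00007393 m

z₀ ≈ 0.0000739 m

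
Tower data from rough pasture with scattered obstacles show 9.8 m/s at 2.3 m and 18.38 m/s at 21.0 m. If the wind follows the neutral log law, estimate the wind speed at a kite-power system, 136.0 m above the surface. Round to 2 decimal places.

Log law: V ∝ ln(z/z₀). From the pair, with r = V₁/V₂ = 0.53319,
ln z₀ = (ln z₁ − r·ln z₂)/(1 − r) = (0.8329 − 0.53319×3.0445)/0.46681 = -1.6932 → z₀ = 0.1839 m
V₃ = V₁ · ln(z₃/z₀)/ln(z₁/z₀) = 9.8 × 6.6058/2.5261 = 25.6275 m/s

25.63 m/s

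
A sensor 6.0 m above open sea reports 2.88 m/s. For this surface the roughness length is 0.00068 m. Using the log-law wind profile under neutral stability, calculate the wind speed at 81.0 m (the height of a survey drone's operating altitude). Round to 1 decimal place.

Log law: V(z) ∝ ln(z/z₀), so V₂/V₁ = ln(z₂/z₀) / ln(z₁/z₀).
ln(81.0/0.00068) = 11.6879, ln(6.0/0.00068) = 9.0852
V₂ = 2.88 × 11.6879/9.0852 = 2.88 × 1.2865 = 3.7051 m/s

3.7 m/s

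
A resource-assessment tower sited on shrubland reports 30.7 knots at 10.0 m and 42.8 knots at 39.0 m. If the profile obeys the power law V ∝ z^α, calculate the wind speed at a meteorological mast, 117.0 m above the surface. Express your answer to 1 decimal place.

56.0 knots

First find α: α = ln(V₂/V₁)/ln(z₂/z₁) = ln(42.8/30.7)/ln(39.0/10.0) = 0.33228/1.36098 = 0.2441
Extrapolate from 39.0 m to 117.0 m: V₃ = 42.8 × (117.0/39.0)^0.2441 = 42.8 × 1.3076 = 55.9668 knots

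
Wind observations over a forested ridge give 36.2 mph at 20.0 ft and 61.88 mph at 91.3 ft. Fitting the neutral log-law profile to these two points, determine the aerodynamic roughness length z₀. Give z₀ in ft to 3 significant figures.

Log law: V(z) ∝ ln(z/z₀). With r = V₁/V₂ = 36.2/61.88 = 0.58500,
r · ln(z₂/z₀) = ln(z₁/z₀) ⇒ ln z₀ = (ln z₁ − r·ln z₂)/(1 − r)
ln z₀ = (2.99573 − 0.58500×4.51415) / 0.41500 = 0.8553
z₀ = exp(0.8553) = 2.352 ft

z₀ ≈ 2.35 ft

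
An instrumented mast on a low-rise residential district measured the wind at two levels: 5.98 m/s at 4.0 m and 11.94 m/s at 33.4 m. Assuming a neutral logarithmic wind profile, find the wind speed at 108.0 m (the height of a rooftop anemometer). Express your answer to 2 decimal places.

15.24 m/s

Log law: V ∝ ln(z/z₀). From the pair, with r = V₁/V₂ = 0.50084,
ln z₀ = (ln z₁ − r·ln z₂)/(1 − r) = (1.3863 − 0.50084×3.5086)/0.49916 = -0.7431 → z₀ = 0.4756 m
V₃ = V₁ · ln(z₃/z₀)/ln(z₁/z₀) = 5.98 × 5.4252/2.1294 = 15.2358 m/s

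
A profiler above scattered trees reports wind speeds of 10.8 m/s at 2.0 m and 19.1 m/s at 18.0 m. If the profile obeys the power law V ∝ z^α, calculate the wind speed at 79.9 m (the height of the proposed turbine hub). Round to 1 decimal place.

First find α: α = ln(V₂/V₁)/ln(z₂/z₁) = ln(19.1/10.8)/ln(18.0/2.0) = 0.57014/2.19722 = 0.2595
Extrapolate from 18.0 m to 79.9 m: V₃ = 19.1 × (79.9/18.0)^0.2595 = 19.1 × 1.4722 = 28.1184 m/s

28.1 m/s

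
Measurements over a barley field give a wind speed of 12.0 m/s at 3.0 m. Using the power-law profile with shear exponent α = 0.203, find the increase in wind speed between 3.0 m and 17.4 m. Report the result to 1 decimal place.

5.1 m/s

Power law: V₂ = V₁ · (z₂/z₁)^α = 12.0 × (5.8000)^0.203 = 17.1458 m/s
ΔV = 17.1458 − 12.0 = 5.1458 m/s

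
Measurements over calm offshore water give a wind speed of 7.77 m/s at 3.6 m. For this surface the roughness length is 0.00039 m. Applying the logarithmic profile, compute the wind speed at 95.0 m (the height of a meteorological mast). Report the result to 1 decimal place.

Log law: V(z) ∝ ln(z/z₀), so V₂/V₁ = ln(z₂/z₀) / ln(z₁/z₀).
ln(95.0/0.00039) = 12.4032, ln(3.6/0.00039) = 9.1303
V₂ = 7.77 × 12.4032/9.1303 = 7.77 × 1.3585 = 10.5553 m/s

10.6 m/s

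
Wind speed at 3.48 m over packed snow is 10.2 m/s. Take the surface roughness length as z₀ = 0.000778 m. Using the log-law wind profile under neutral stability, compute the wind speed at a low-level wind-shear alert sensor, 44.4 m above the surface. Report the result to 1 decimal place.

13.3 m/s

Log law: V(z) ∝ ln(z/z₀), so V₂/V₁ = ln(z₂/z₀) / ln(z₁/z₀).
ln(44.4/0.000778) = 10.9520, ln(3.48/0.000778) = 8.4058
V₂ = 10.2 × 10.9520/8.4058 = 10.2 × 1.3029 = 13.2897 m/s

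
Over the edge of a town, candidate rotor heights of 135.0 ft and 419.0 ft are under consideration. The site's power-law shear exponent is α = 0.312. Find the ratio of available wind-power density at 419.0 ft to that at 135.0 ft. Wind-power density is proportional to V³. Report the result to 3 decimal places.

2.887

Speed ratio: V_B/V_A = (z_B/z_A)^α = (419.0/135.0)^0.312 = (3.1037)^0.312 = 1.42386
Power-density ratio: P_B/P_A = (V_B/V_A)³ = (1.42386)³ = 2.88669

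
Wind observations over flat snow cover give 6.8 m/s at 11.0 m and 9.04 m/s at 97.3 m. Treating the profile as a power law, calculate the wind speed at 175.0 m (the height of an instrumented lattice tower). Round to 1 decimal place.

9.8 m/s

First find α: α = ln(V₂/V₁)/ln(z₂/z₁) = ln(9.04/6.8)/ln(97.3/11.0) = 0.28474/2.17990 = 0.1306
Extrapolate from 97.3 m to 175.0 m: V₃ = 9.04 × (175.0/97.3)^0.1306 = 9.04 × 1.0797 = 9.7604 m/s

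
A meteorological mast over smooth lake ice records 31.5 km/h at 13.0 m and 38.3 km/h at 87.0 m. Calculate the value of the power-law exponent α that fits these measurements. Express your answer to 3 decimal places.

Power law: V₂/V₁ = (z₂/z₁)^α ⇒ α = ln(V₂/V₁) / ln(z₂/z₁)
α = ln(38.3/31.5) / ln(87.0/13.0) = ln(1.2159) / ln(6.6923)
  = 0.19546 / 1.90096 = 0.10282

α ≈ 0.103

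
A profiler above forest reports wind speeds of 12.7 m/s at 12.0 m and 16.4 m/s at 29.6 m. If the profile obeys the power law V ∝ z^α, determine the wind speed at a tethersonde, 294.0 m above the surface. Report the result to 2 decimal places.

31.42 m/s

First find α: α = ln(V₂/V₁)/ln(z₂/z₁) = ln(16.4/12.7)/ln(29.6/12.0) = 0.25568/0.90287 = 0.2832
Extrapolate from 29.6 m to 294.0 m: V₃ = 16.4 × (294.0/29.6)^0.2832 = 16.4 × 1.9158 = 31.4193 m/s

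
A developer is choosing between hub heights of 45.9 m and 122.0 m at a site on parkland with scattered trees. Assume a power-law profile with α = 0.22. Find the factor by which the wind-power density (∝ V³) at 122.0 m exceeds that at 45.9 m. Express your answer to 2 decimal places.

Speed ratio: V_B/V_A = (z_B/z_A)^α = (122.0/45.9)^0.22 = (2.6580)^0.22 = 1.23994
Power-density ratio: P_B/P_A = (V_B/V_A)³ = (1.23994)³ = 1.90634

1.91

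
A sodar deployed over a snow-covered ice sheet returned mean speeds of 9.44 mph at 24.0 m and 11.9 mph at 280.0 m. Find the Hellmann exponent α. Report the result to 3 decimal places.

α ≈ 0.094

Power law: V₂/V₁ = (z₂/z₁)^α ⇒ α = ln(V₂/V₁) / ln(z₂/z₁)
α = ln(11.9/9.44) / ln(280.0/24.0) = ln(1.2606) / ln(11.6667)
  = 0.23158 / 2.45674 = 0.09426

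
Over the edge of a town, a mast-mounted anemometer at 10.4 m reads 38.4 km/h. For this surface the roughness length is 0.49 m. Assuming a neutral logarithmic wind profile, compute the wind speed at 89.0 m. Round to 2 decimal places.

Log law: V(z) ∝ ln(z/z₀), so V₂/V₁ = ln(z₂/z₀) / ln(z₁/z₀).
ln(89.0/0.49) = 5.2020, ln(10.4/0.49) = 3.0552
V₂ = 38.4 × 5.2020/3.0552 = 38.4 × 1.7027 = 65.3833 km/h

65.38 km/h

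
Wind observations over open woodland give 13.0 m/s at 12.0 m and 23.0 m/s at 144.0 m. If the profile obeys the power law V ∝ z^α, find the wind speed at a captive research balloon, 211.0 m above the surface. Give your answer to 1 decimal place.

First find α: α = ln(V₂/V₁)/ln(z₂/z₁) = ln(23.0/13.0)/ln(144.0/12.0) = 0.57054/2.48491 = 0.2296
Extrapolate from 144.0 m to 211.0 m: V₃ = 23.0 × (211.0/144.0)^0.2296 = 23.0 × 1.0917 = 25.1087 m/s

25.1 m/s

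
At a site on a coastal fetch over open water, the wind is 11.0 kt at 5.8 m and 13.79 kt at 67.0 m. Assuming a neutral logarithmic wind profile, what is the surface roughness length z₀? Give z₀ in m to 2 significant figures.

z₀ ≈ 0.00037 m

Log law: V(z) ∝ ln(z/z₀). With r = V₁/V₂ = 11.0/13.79 = 0.79768,
r · ln(z₂/z₀) = ln(z₁/z₀) ⇒ ln z₀ = (ln z₁ − r·ln z₂)/(1 − r)
ln z₀ = (1.75786 − 0.79768×4.20469) / 0.20232 = -7.8892
z₀ = exp(-7.8892) = 0.0003748 m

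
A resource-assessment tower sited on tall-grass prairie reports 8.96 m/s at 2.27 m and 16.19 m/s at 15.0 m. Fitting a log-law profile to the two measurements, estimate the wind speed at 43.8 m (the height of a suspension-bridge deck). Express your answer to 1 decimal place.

20.3 m/s

Log law: V ∝ ln(z/z₀). From the pair, with r = V₁/V₂ = 0.55343,
ln z₀ = (ln z₁ − r·ln z₂)/(1 − r) = (0.8198 − 0.55343×2.7081)/0.44657 = -1.5203 → z₀ = 0.2186 m
V₃ = V₁ · ln(z₃/z₀)/ln(z₁/z₀) = 8.96 × 5.3000/2.3401 = 20.2930 m/s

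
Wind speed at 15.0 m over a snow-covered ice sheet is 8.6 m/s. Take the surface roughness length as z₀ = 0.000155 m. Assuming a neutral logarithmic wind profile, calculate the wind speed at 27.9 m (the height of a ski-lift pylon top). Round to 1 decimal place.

9.1 m/s

Log law: V(z) ∝ ln(z/z₀), so V₂/V₁ = ln(z₂/z₀) / ln(z₁/z₀).
ln(27.9/0.000155) = 12.1007, ln(15.0/0.000155) = 11.4801
V₂ = 8.6 × 12.1007/11.4801 = 8.6 × 1.0541 = 9.0649 m/s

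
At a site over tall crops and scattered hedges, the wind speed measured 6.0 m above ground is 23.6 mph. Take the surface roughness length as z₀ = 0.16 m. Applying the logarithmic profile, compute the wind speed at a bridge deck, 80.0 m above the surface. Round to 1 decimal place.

Log law: V(z) ∝ ln(z/z₀), so V₂/V₁ = ln(z₂/z₀) / ln(z₁/z₀).
ln(80.0/0.16) = 6.2146, ln(6.0/0.16) = 3.6243
V₂ = 23.6 × 6.2146/3.6243 = 23.6 × 1.7147 = 40.4666 mph

40.5 mph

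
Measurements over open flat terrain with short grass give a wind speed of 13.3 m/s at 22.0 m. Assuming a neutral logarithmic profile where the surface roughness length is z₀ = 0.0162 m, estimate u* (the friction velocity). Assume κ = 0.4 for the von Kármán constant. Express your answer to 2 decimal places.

u* ≈ 0.74 m/s

Log law: V(z) = (u*/κ) · ln(z/z₀) ⇒ u* = κ · V / ln(z/z₀)
u* = 0.4 × 13.3 / ln(22.0/0.0162) = 0.4 × 13.3 / 7.2138
   = 5.3200 / 7.2138 = 0.7375 m/s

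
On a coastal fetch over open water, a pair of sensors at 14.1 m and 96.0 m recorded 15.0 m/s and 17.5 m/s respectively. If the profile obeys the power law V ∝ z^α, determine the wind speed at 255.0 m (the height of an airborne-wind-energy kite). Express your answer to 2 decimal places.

18.93 m/s

First find α: α = ln(V₂/V₁)/ln(z₂/z₁) = ln(17.5/15.0)/ln(96.0/14.1) = 0.15415/1.91817 = 0.0804
Extrapolate from 96.0 m to 255.0 m: V₃ = 17.5 × (255.0/96.0)^0.0804 = 17.5 × 1.0817 = 18.9293 m/s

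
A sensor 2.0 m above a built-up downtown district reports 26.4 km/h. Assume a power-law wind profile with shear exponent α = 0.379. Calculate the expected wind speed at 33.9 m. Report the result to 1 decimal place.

Power-law profile: V₂ = V₁ · (z₂/z₁)^α
V₂ = 26.4 × (33.9/2.0)^0.379 = 26.4 × (16.9500)^0.379
    = 26.4 × 2.9232 = 77.1719 km/h

77.2 km/h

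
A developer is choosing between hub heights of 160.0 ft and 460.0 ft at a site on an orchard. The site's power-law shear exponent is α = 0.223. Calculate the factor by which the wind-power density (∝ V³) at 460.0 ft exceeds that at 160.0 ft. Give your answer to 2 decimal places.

2.03

Speed ratio: V_B/V_A = (z_B/z_A)^α = (460.0/160.0)^0.223 = (2.8750)^0.223 = 1.26554
Power-density ratio: P_B/P_A = (V_B/V_A)³ = (1.26554)³ = 2.02688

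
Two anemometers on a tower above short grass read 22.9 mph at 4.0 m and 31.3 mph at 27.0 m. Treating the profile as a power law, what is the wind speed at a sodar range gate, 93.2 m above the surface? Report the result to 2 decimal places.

First find α: α = ln(V₂/V₁)/ln(z₂/z₁) = ln(31.3/22.9)/ln(27.0/4.0) = 0.31248/1.90954 = 0.1636
Extrapolate from 27.0 m to 93.2 m: V₃ = 31.3 × (93.2/27.0)^0.1636 = 31.3 × 1.2248 = 38.3347 mph

38.33 mph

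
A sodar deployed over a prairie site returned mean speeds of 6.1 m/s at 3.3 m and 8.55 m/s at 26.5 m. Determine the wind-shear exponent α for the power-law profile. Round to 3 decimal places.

α ≈ 0.162

Power law: V₂/V₁ = (z₂/z₁)^α ⇒ α = ln(V₂/V₁) / ln(z₂/z₁)
α = ln(8.55/6.1) / ln(26.5/3.3) = ln(1.4016) / ln(8.0303)
  = 0.33764 / 2.08322 = 0.16208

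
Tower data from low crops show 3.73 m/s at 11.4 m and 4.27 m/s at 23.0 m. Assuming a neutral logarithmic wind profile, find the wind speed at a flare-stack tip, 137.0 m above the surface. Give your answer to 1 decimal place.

5.6 m/s

Log law: V ∝ ln(z/z₀). From the pair, with r = V₁/V₂ = 0.87354,
ln z₀ = (ln z₁ − r·ln z₂)/(1 − r) = (2.4336 − 0.87354×3.1355)/0.12646 = -2.4146 → z₀ = 0.08941 m
V₃ = V₁ · ln(z₃/z₀)/ln(z₁/z₀) = 3.73 × 7.3345/4.8482 = 5.6429 m/s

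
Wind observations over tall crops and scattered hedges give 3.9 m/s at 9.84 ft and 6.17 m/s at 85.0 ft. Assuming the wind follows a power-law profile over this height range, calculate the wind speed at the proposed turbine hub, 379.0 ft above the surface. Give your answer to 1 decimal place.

First find α: α = ln(V₂/V₁)/ln(z₂/z₁) = ln(6.17/3.9)/ln(85.0/9.84) = 0.45872/2.15620 = 0.2127
Extrapolate from 85.0 ft to 379.0 ft: V₃ = 6.17 × (379.0/85.0)^0.2127 = 6.17 × 1.3744 = 8.4802 m/s

8.5 m/s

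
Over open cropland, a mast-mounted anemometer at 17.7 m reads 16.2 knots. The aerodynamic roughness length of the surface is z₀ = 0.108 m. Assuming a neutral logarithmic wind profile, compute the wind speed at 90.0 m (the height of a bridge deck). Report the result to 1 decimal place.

Log law: V(z) ∝ ln(z/z₀), so V₂/V₁ = ln(z₂/z₀) / ln(z₁/z₀).
ln(90.0/0.108) = 6.7254, ln(17.7/0.108) = 5.0992
V₂ = 16.2 × 6.7254/5.0992 = 16.2 × 1.3189 = 21.3665 knots

21.4 knots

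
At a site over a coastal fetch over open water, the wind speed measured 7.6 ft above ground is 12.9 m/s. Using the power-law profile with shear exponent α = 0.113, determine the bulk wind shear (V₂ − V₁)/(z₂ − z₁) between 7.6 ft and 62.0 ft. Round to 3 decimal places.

0.063 m/s/ft

Power law: V₂ = V₁ · (z₂/z₁)^α = 12.9 × (8.1579)^0.113 = 16.3530 m/s
ΔV/Δz = (16.3530 − 12.9)/(62.0 − 7.6) = 3.4530/54.4000 = 0.06347 m/s/ft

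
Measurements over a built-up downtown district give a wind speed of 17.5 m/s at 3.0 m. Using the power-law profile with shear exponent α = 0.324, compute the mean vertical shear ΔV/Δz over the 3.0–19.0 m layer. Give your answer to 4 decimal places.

0.8953 m/s/m

Power law: V₂ = V₁ · (z₂/z₁)^α = 17.5 × (6.3333)^0.324 = 31.8249 m/s
ΔV/Δz = (31.8249 − 17.5)/(19.0 − 3.0) = 14.3249/16.0000 = 0.89531 m/s/m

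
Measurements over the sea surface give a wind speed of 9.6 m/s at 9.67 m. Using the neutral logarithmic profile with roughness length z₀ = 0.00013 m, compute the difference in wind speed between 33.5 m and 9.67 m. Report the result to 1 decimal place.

1.1 m/s

Log law: V₂ = V₁ · ln(z₂/z₀)/ln(z₁/z₀) = 9.6 × 12.4595/11.2170 = 10.6634 m/s
ΔV = 10.6634 − 9.6 = 1.0634 m/s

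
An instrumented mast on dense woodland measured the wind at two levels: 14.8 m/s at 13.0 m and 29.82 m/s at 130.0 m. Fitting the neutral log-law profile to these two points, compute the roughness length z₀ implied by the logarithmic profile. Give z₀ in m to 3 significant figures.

Log law: V(z) ∝ ln(z/z₀). With r = V₁/V₂ = 14.8/29.82 = 0.49631,
r · ln(z₂/z₀) = ln(z₁/z₀) ⇒ ln z₀ = (ln z₁ − r·ln z₂)/(1 − r)
ln z₀ = (2.56495 − 0.49631×4.86753) / 0.50369 = 0.2961
z₀ = exp(0.2961) = 1.345 m

z₀ ≈ 1.34 m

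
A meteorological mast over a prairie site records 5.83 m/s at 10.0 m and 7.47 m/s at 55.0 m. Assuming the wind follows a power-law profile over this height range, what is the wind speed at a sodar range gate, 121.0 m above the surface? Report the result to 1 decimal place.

First find α: α = ln(V₂/V₁)/ln(z₂/z₁) = ln(7.47/5.83)/ln(55.0/10.0) = 0.24788/1.70475 = 0.1454
Extrapolate from 55.0 m to 121.0 m: V₃ = 7.47 × (121.0/55.0)^0.1454 = 7.47 × 1.1215 = 8.3774 m/s

8.4 m/s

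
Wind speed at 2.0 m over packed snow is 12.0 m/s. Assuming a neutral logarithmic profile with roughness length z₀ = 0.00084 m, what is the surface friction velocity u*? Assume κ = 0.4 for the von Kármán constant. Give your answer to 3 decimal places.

Log law: V(z) = (u*/κ) · ln(z/z₀) ⇒ u* = κ · V / ln(z/z₀)
u* = 0.4 × 12.0 / ln(2.0/0.00084) = 0.4 × 12.0 / 7.7753
   = 4.8000 / 7.7753 = 0.6173 m/s

u* ≈ 0.617 m/s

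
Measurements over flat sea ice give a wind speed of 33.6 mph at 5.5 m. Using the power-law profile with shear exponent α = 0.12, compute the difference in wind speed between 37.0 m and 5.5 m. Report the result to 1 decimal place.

Power law: V₂ = V₁ · (z₂/z₁)^α = 33.6 × (6.7273)^0.12 = 42.2357 mph
ΔV = 42.2357 − 33.6 = 8.6357 mph

8.6 mph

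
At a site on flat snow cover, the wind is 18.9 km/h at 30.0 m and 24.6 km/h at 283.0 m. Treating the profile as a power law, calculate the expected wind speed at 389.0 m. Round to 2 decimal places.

25.54 km/h

First find α: α = ln(V₂/V₁)/ln(z₂/z₁) = ln(24.6/18.9)/ln(283.0/30.0) = 0.26358/2.24425 = 0.1174
Extrapolate from 283.0 m to 389.0 m: V₃ = 24.6 × (389.0/283.0)^0.1174 = 24.6 × 1.0381 = 25.5365 km/h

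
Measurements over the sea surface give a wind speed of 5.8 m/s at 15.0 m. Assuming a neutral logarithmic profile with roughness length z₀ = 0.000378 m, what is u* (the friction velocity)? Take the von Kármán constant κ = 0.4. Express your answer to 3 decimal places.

Log law: V(z) = (u*/κ) · ln(z/z₀) ⇒ u* = κ · V / ln(z/z₀)
u* = 0.4 × 5.8 / ln(15.0/0.000378) = 0.4 × 5.8 / 10.5887
   = 2.3200 / 10.5887 = 0.2191 m/s

u* ≈ 0.219 m/s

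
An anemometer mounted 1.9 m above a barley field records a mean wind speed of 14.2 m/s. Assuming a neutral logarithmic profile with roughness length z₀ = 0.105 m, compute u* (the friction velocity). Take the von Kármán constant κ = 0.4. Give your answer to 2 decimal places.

u* ≈ 1.96 m/s

Log law: V(z) = (u*/κ) · ln(z/z₀) ⇒ u* = κ · V / ln(z/z₀)
u* = 0.4 × 14.2 / ln(1.9/0.105) = 0.4 × 14.2 / 2.8956
   = 5.6800 / 2.8956 = 1.9616 m/s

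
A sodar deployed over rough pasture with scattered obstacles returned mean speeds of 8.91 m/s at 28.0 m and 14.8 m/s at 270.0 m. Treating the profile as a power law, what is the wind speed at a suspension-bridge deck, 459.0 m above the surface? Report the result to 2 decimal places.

First find α: α = ln(V₂/V₁)/ln(z₂/z₁) = ln(14.8/8.91)/ln(270.0/28.0) = 0.50745/2.26622 = 0.2239
Extrapolate from 270.0 m to 459.0 m: V₃ = 14.8 × (459.0/270.0)^0.2239 = 14.8 × 1.1262 = 16.6673 m/s

16.67 m/s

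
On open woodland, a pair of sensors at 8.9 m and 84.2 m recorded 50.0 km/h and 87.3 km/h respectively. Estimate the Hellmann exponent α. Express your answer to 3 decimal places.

α ≈ 0.248

Power law: V₂/V₁ = (z₂/z₁)^α ⇒ α = ln(V₂/V₁) / ln(z₂/z₁)
α = ln(87.3/50.0) / ln(84.2/8.9) = ln(1.7460) / ln(9.4607)
  = 0.55733 / 2.24714 = 0.24802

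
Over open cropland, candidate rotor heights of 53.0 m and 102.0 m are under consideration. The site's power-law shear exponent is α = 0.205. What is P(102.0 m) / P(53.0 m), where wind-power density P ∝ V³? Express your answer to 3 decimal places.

1.496

Speed ratio: V_B/V_A = (z_B/z_A)^α = (102.0/53.0)^0.205 = (1.9245)^0.205 = 1.14363
Power-density ratio: P_B/P_A = (V_B/V_A)³ = (1.14363)³ = 1.49575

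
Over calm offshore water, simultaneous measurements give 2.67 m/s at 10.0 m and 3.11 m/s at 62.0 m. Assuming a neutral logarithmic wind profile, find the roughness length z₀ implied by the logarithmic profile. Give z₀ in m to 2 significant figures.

Log law: V(z) ∝ ln(z/z₀). With r = V₁/V₂ = 2.67/3.11 = 0.85852,
r · ln(z₂/z₀) = ln(z₁/z₀) ⇒ ln z₀ = (ln z₁ − r·ln z₂)/(1 − r)
ln z₀ = (2.30259 − 0.85852×4.12713) / 0.14148 = -8.7691
z₀ = exp(-8.7691) = 0.0001555 m

z₀ ≈ 0.00016 m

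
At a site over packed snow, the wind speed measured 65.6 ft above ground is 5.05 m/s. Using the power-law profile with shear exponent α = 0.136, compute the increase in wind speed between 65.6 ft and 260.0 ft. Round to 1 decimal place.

Power law: V₂ = V₁ · (z₂/z₁)^α = 5.05 × (3.9634)^0.136 = 6.0902 m/s
ΔV = 6.0902 − 5.05 = 1.0402 m/s

1.0 m/s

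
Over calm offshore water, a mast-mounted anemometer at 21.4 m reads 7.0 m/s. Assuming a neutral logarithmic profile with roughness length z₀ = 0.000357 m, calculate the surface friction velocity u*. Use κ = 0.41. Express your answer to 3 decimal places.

Log law: V(z) = (u*/κ) · ln(z/z₀) ⇒ u* = κ · V / ln(z/z₀)
u* = 0.41 × 7.0 / ln(21.4/0.000357) = 0.41 × 7.0 / 11.0012
   = 2.8700 / 11.0012 = 0.2609 m/s

u* ≈ 0.261 m/s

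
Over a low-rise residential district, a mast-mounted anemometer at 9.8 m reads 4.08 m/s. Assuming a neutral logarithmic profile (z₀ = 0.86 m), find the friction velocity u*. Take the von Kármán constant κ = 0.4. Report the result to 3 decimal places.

u* ≈ 0.671 m/s

Log law: V(z) = (u*/κ) · ln(z/z₀) ⇒ u* = κ · V / ln(z/z₀)
u* = 0.4 × 4.08 / ln(9.8/0.86) = 0.4 × 4.08 / 2.4332
   = 1.6320 / 2.4332 = 0.6707 m/s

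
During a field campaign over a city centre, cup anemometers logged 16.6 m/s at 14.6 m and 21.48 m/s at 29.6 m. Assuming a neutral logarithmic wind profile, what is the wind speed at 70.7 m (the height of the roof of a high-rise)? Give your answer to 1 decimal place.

27.5 m/s

Log law: V ∝ ln(z/z₀). From the pair, with r = V₁/V₂ = 0.77281,
ln z₀ = (ln z₁ − r·ln z₂)/(1 − r) = (2.6810 − 0.77281×3.3878)/0.22719 = 0.2769 → z₀ = 1.319 m
V₃ = V₁ · ln(z₃/z₀)/ln(z₁/z₀) = 16.6 × 3.9815/2.4041 = 27.4918 m/s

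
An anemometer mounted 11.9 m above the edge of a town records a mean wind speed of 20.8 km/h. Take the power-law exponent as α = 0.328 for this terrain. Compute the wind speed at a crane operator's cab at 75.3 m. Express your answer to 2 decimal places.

Power-law profile: V₂ = V₁ · (z₂/z₁)^α
V₂ = 20.8 × (75.3/11.9)^0.328 = 20.8 × (6.3277)^0.328
    = 20.8 × 1.8315 = 38.0954 km/h

38.10 km/h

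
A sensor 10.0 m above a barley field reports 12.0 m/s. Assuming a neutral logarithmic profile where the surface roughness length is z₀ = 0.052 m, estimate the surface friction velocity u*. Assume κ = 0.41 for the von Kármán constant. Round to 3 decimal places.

u* ≈ 0.936 m/s

Log law: V(z) = (u*/κ) · ln(z/z₀) ⇒ u* = κ · V / ln(z/z₀)
u* = 0.41 × 12.0 / ln(10.0/0.052) = 0.41 × 12.0 / 5.2591
   = 4.9200 / 5.2591 = 0.9355 m/s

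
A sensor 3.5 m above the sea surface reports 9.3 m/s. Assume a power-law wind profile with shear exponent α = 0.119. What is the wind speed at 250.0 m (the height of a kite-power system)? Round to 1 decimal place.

Power-law profile: V₂ = V₁ · (z₂/z₁)^α
V₂ = 9.3 × (250.0/3.5)^0.119 = 9.3 × (71.4286)^0.119
    = 9.3 × 1.6619 = 15.4559 m/s

15.5 m/s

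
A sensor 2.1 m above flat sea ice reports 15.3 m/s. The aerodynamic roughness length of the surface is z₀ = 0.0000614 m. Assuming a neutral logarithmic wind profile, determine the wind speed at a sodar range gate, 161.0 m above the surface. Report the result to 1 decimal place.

Log law: V(z) ∝ ln(z/z₀), so V₂/V₁ = ln(z₂/z₀) / ln(z₁/z₀).
ln(161.0/0.0000614) = 14.7795, ln(2.1/0.0000614) = 10.4400
V₂ = 15.3 × 14.7795/10.4400 = 15.3 × 1.4157 = 21.6595 m/s

21.7 m/s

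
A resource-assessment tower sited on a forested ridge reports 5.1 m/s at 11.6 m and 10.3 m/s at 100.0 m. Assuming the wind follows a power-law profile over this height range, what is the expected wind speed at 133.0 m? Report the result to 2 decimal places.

11.30 m/s

First find α: α = ln(V₂/V₁)/ln(z₂/z₁) = ln(10.3/5.1)/ln(100.0/11.6) = 0.70290/2.15417 = 0.3263
Extrapolate from 100.0 m to 133.0 m: V₃ = 10.3 × (133.0/100.0)^0.3263 = 10.3 × 1.0975 = 11.3045 m/s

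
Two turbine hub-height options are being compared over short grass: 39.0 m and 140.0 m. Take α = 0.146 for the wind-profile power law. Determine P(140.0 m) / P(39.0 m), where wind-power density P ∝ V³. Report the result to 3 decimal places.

1.750

Speed ratio: V_B/V_A = (z_B/z_A)^α = (140.0/39.0)^0.146 = (3.5897)^0.146 = 1.20514
Power-density ratio: P_B/P_A = (V_B/V_A)³ = (1.20514)³ = 1.75032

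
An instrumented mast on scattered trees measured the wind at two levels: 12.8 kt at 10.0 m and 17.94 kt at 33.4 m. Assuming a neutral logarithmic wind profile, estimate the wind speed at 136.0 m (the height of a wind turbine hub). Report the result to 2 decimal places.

23.92 kt

Log law: V ∝ ln(z/z₀). From the pair, with r = V₁/V₂ = 0.71349,
ln z₀ = (ln z₁ − r·ln z₂)/(1 − r) = (2.3026 − 0.71349×3.5086)/0.28651 = -0.7006 → z₀ = 0.4963 m
V₃ = V₁ · ln(z₃/z₀)/ln(z₁/z₀) = 12.8 × 5.6133/3.0032 = 23.9244 kt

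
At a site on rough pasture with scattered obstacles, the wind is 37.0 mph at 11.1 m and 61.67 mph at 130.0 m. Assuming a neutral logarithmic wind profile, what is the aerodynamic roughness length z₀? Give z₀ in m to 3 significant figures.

Log law: V(z) ∝ ln(z/z₀). With r = V₁/V₂ = 37.0/61.67 = 0.59997,
r · ln(z₂/z₀) = ln(z₁/z₀) ⇒ ln z₀ = (ln z₁ − r·ln z₂)/(1 − r)
ln z₀ = (2.40695 − 0.59997×4.86753) / 0.40003 = -1.2834
z₀ = exp(-1.2834) = 0.2771 m

z₀ ≈ 0.277 m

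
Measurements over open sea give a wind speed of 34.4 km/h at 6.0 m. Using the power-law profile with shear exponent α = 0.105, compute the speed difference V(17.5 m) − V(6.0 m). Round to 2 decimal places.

Power law: V₂ = V₁ · (z₂/z₁)^α = 34.4 × (2.9167)^0.105 = 38.4921 km/h
ΔV = 38.4921 − 34.4 = 4.0921 km/h

4.09 km/h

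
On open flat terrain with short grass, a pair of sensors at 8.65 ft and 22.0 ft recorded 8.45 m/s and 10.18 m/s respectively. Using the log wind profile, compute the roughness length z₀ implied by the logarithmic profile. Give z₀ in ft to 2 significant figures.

Log law: V(z) ∝ ln(z/z₀). With r = V₁/V₂ = 8.45/10.18 = 0.83006,
r · ln(z₂/z₀) = ln(z₁/z₀) ⇒ ln z₀ = (ln z₁ − r·ln z₂)/(1 − r)
ln z₀ = (2.15756 − 0.83006×3.09104) / 0.16994 = -2.4019
z₀ = exp(-2.4019) = 0.09054 ft

z₀ ≈ 0.091 ft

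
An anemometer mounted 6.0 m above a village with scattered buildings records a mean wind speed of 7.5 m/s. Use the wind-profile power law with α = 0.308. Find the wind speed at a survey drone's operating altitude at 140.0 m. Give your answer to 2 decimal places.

Power-law profile: V₂ = V₁ · (z₂/z₁)^α
V₂ = 7.5 × (140.0/6.0)^0.308 = 7.5 × (23.3333)^0.308
    = 7.5 × 2.6384 = 19.7878 m/s

19.79 m/s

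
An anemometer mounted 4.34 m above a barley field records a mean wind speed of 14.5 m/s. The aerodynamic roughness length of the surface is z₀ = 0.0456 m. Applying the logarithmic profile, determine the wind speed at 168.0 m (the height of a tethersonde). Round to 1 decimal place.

Log law: V(z) ∝ ln(z/z₀), so V₂/V₁ = ln(z₂/z₀) / ln(z₁/z₀).
ln(168.0/0.0456) = 8.2118, ln(4.34/0.0456) = 4.5557
V₂ = 14.5 × 8.2118/4.5557 = 14.5 × 1.8025 = 26.1366 m/s

26.1 m/s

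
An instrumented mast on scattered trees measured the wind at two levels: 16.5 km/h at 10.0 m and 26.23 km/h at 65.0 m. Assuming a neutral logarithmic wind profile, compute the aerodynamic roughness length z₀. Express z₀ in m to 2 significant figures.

z₀ ≈ 0.42 m

Log law: V(z) ∝ ln(z/z₀). With r = V₁/V₂ = 16.5/26.23 = 0.62905,
r · ln(z₂/z₀) = ln(z₁/z₀) ⇒ ln z₀ = (ln z₁ − r·ln z₂)/(1 − r)
ln z₀ = (2.30259 − 0.62905×4.17439) / 0.37095 = -0.8716
z₀ = exp(-0.8716) = 0.4183 m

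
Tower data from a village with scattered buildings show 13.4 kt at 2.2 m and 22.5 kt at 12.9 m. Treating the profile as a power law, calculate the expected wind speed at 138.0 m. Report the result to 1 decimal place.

First find α: α = ln(V₂/V₁)/ln(z₂/z₁) = ln(22.5/13.4)/ln(12.9/2.2) = 0.51826/1.76877 = 0.2930
Extrapolate from 12.9 m to 138.0 m: V₃ = 22.5 × (138.0/12.9)^0.2930 = 22.5 × 2.0026 = 45.0579 kt

45.1 kt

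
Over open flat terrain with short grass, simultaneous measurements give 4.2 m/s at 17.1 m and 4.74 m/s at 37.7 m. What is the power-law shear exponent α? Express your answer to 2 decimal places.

α ≈ 0.15

Power law: V₂/V₁ = (z₂/z₁)^α ⇒ α = ln(V₂/V₁) / ln(z₂/z₁)
α = ln(4.74/4.2) / ln(37.7/17.1) = ln(1.1286) / ln(2.2047)
  = 0.12095 / 0.79058 = 0.15299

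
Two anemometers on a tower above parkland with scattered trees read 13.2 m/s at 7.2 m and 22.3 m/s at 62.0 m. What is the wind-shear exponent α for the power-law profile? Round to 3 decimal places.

Power law: V₂/V₁ = (z₂/z₁)^α ⇒ α = ln(V₂/V₁) / ln(z₂/z₁)
α = ln(22.3/13.2) / ln(62.0/7.2) = ln(1.6894) / ln(8.6111)
  = 0.52437 / 2.15305 = 0.24355

α ≈ 0.244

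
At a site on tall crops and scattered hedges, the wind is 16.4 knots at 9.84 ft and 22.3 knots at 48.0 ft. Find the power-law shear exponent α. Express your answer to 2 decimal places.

α ≈ 0.19

Power law: V₂/V₁ = (z₂/z₁)^α ⇒ α = ln(V₂/V₁) / ln(z₂/z₁)
α = ln(22.3/16.4) / ln(48.0/9.84) = ln(1.3598) / ln(4.8780)
  = 0.30731 / 1.58475 = 0.19391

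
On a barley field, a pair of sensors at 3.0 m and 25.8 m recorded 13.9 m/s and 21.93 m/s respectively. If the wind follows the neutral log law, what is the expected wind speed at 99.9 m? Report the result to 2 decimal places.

Log law: V ∝ ln(z/z₀). From the pair, with r = V₁/V₂ = 0.63383,
ln z₀ = (ln z₁ − r·ln z₂)/(1 − r) = (1.0986 − 0.63383×3.2504)/0.36617 = -2.6261 → z₀ = 0.07236 m
V₃ = V₁ · ln(z₃/z₀)/ln(z₁/z₀) = 13.9 × 7.2303/3.7247 = 26.9821 m/s

26.98 m/s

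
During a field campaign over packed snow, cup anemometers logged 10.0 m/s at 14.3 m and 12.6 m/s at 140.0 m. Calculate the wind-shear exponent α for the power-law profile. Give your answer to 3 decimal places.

Power law: V₂/V₁ = (z₂/z₁)^α ⇒ α = ln(V₂/V₁) / ln(z₂/z₁)
α = ln(12.6/10.0) / ln(140.0/14.3) = ln(1.2600) / ln(9.7902)
  = 0.23111 / 2.28138 = 0.10130

α ≈ 0.101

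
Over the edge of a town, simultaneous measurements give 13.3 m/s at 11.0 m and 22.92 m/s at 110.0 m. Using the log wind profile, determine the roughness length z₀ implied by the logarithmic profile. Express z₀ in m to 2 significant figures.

Log law: V(z) ∝ ln(z/z₀). With r = V₁/V₂ = 13.3/22.92 = 0.58028,
r · ln(z₂/z₀) = ln(z₁/z₀) ⇒ ln z₀ = (ln z₁ − r·ln z₂)/(1 − r)
ln z₀ = (2.39790 − 0.58028×4.70048) / 0.41972 = -0.7855
z₀ = exp(-0.7855) = 0.4559 m

z₀ ≈ 0.46 m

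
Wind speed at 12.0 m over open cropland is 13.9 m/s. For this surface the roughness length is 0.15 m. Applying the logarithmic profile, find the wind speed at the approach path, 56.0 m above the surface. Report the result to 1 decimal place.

18.8 m/s

Log law: V(z) ∝ ln(z/z₀), so V₂/V₁ = ln(z₂/z₀) / ln(z₁/z₀).
ln(56.0/0.15) = 5.9225, ln(12.0/0.15) = 4.3820
V₂ = 13.9 × 5.9225/4.3820 = 13.9 × 1.3515 = 18.7864 m/s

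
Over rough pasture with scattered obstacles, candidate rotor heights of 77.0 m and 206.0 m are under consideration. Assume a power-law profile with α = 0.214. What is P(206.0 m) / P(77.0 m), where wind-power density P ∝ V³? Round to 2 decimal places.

1.88

Speed ratio: V_B/V_A = (z_B/z_A)^α = (206.0/77.0)^0.214 = (2.6753)^0.214 = 1.23441
Power-density ratio: P_B/P_A = (V_B/V_A)³ = (1.23441)³ = 1.88094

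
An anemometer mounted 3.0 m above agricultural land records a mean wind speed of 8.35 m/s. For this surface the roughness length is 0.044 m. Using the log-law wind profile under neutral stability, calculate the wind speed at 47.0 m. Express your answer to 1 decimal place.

13.8 m/s

Log law: V(z) ∝ ln(z/z₀), so V₂/V₁ = ln(z₂/z₀) / ln(z₁/z₀).
ln(47.0/0.044) = 6.9737, ln(3.0/0.044) = 4.2222
V₂ = 8.35 × 6.9737/4.2222 = 8.35 × 1.6517 = 13.7916 m/s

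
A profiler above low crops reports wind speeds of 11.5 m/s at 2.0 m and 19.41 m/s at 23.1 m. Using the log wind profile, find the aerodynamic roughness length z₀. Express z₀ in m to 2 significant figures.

z₀ ≈ 0.057 m

Log law: V(z) ∝ ln(z/z₀). With r = V₁/V₂ = 11.5/19.41 = 0.59248,
r · ln(z₂/z₀) = ln(z₁/z₀) ⇒ ln z₀ = (ln z₁ − r·ln z₂)/(1 − r)
ln z₀ = (0.69315 − 0.59248×3.13983) / 0.40752 = -2.8640
z₀ = exp(-2.8640) = 0.05704 m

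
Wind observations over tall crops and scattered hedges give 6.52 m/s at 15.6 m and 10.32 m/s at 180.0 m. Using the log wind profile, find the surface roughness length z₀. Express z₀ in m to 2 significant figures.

z₀ ≈ 0.23 m

Log law: V(z) ∝ ln(z/z₀). With r = V₁/V₂ = 6.52/10.32 = 0.63178,
r · ln(z₂/z₀) = ln(z₁/z₀) ⇒ ln z₀ = (ln z₁ − r·ln z₂)/(1 − r)
ln z₀ = (2.74727 − 0.63178×5.19296) / 0.36822 = -1.4490
z₀ = exp(-1.4490) = 0.2348 m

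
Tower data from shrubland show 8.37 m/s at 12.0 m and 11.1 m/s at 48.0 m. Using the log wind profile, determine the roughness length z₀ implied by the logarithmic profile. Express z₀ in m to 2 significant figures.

z₀ ≈ 0.17 m

Log law: V(z) ∝ ln(z/z₀). With r = V₁/V₂ = 8.37/11.1 = 0.75405,
r · ln(z₂/z₀) = ln(z₁/z₀) ⇒ ln z₀ = (ln z₁ − r·ln z₂)/(1 − r)
ln z₀ = (2.48491 − 0.75405×3.87120) / 0.24595 = -1.7654
z₀ = exp(-1.7654) = 0.1711 m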